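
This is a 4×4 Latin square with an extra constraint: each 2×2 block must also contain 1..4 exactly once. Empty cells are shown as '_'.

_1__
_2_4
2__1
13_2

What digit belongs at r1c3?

r1c4 = 3 (sole candidate).
r2c1 = 3 (sole candidate).
r2c3 = 1 (sole candidate).
r3c2 = 4 (sole candidate).
r3c3 = 3 (sole candidate).
r4c3 = 4 (sole candidate).
r1c1 = 4 (sole candidate).
r1c3 = 2: row 1 has {1,3,4}; col 3 has {1,3,4}; box has {1,3,4} → only 2 remains.

2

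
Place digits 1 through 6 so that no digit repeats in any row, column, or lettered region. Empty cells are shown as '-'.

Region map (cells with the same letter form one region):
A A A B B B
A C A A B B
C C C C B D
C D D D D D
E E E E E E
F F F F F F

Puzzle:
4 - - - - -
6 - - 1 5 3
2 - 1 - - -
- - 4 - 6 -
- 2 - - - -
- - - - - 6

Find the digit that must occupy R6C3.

5

R2C2 = 4: row 2 has {1,3,5,6}; col 2 has {2}; region has {1,2} → only 4 remains.
R2C3 = 2: row 2 has {1,3,4,5,6}; col 3 has {1,4}; region has {1,4,6} → only 2 remains.
R3C5 = 4: row 3 has {1,2}; col 5 has {5,6}; region has {3,5} → only 4 remains.
R3C6 = 5: row 3 has {1,2,4}; col 6 has {3,6}; region has {4,6} → only 5 remains.
R1C4 = 6: in row 1, 6 can only go here (every other open cell in that row sees a 6).
R3C4 = 3: row 3 has {1,2,4,5}; col 4 has {1,6}; region has {1,2,4} → only 3 remains.
R4C1 = 5: row 4 has {4,6}; col 1 has {2,4,6}; region has {1,2,3,4} → only 5 remains.
R4C4 = 2: row 4 has {4,5,6}; col 4 has {1,3,6}; region has {4,5,6} → only 2 remains.
R4C6 = 1: row 4 has {2,4,5,6}; col 6 has {3,5,6}; region has {2,4,5,6} → only 1 remains.
R5C6 = 4: row 5 has {2}; col 6 has {1,3,5,6}; region has {2} → only 4 remains.
R1C6 = 2: row 1 has {4,6}; col 6 has {1,3,4,5,6}; region has {3,4,5,6} → only 2 remains.
R3C2 = 6: row 3 has {1,2,3,4,5}; col 2 has {2,4}; region has {1,2,3,4,5} → only 6 remains.
R4C2 = 3: row 4 has {1,2,4,5,6}; col 2 has {2,4,6}; region has {1,2,4,5,6} → only 3 remains.
R5C4 = 5: row 5 has {2,4}; col 4 has {1,2,3,6}; region has {2,4} → only 5 remains.
R6C4 = 4: row 6 has {6}; col 4 has {1,2,3,5,6}; region has {6} → only 4 remains.
R1C2 = 5: row 1 has {2,4,6}; col 2 has {2,3,4,6}; region has {1,2,4,6} → only 5 remains.
R1C3 = 3: row 1 has {2,4,5,6}; col 3 has {1,2,4}; region has {1,2,4,5,6} → only 3 remains.
R1C5 = 1: row 1 has {2,3,4,5,6}; col 5 has {4,5,6}; region has {2,3,4,5,6} → only 1 remains.
R5C3 = 6: row 5 has {2,4,5}; col 3 has {1,2,3,4}; region has {2,4,5} → only 6 remains.
R5C5 = 3: row 5 has {2,4,5,6}; col 5 has {1,4,5,6}; region has {2,4,5,6} → only 3 remains.
R6C2 = 1: row 6 has {4,6}; col 2 has {2,3,4,5,6}; region has {4,6} → only 1 remains.
R6C3 = 5: row 6 has {1,4,6}; col 3 has {1,2,3,4,6}; region has {1,4,6} → only 5 remains.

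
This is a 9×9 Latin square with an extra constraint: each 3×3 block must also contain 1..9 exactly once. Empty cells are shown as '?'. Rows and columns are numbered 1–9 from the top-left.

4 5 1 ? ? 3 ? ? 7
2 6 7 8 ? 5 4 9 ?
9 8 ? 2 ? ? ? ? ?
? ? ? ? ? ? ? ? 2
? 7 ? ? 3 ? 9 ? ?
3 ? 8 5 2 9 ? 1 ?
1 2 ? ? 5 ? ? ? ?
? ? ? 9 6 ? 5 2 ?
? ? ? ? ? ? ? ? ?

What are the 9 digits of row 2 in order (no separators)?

267815493

row 1, column 4 = 6: row 1 has {1,3,4,5,7}; col 4 has {2,5,8,9}; box has {2,3,5,8} → only 6 remains.
row 1, column 5 = 9: row 1 has {1,3,4,5,6,7}; col 5 has {2,3,5,6}; box has {2,3,5,6,8} → only 9 remains.
row 1, column 8 = 8: row 1 has {1,3,4,5,6,7,9}; col 8 has {1,2,9}; box has {4,7,9} → only 8 remains.
row 2, column 5 = 1: row 2 has {2,4,5,6,7,8,9}; col 5 has {2,3,5,6,9}; box has {2,3,5,6,8,9} → only 1 remains.
row 2, column 9 = 3: row 2 has {1,2,4,5,6,7,8,9}; col 9 has {2,7}; box has {4,7,8,9} → only 3 remains.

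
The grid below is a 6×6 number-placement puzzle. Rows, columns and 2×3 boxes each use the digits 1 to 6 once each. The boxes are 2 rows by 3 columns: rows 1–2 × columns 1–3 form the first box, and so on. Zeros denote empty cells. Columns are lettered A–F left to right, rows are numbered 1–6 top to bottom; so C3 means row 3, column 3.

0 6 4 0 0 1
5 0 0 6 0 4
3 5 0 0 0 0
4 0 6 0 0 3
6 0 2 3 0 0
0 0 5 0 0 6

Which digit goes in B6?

3

A1 = 2: row 1 has {1,4,6}; col 1 has {3,4,5,6}; box has {4,5,6} → only 2 remains.
D1 = 5: row 1 has {1,2,4,6}; col 4 has {3,6}; box has {1,4,6} → only 5 remains.
E1 = 3: row 1 has {1,2,4,5,6}; col 5 has {}; box has {1,4,5,6} → only 3 remains.
E2 = 2: row 2 has {4,5,6}; col 5 has {3}; box has {1,3,4,5,6} → only 2 remains.
C3 = 1: row 3 has {3,5}; col 3 has {2,4,5,6}; box has {3,4,5,6} → only 1 remains.
F3 = 2: row 3 has {1,3,5}; col 6 has {1,3,4,6}; box has {3} → only 2 remains.
B4 = 2: row 4 has {3,4,6}; col 2 has {5,6}; box has {1,3,4,5,6} → only 2 remains.
D4 = 1: row 4 has {2,3,4,6}; col 4 has {3,5,6}; box has {2,3} → only 1 remains.
E4 = 5: row 4 has {1,2,3,4,6}; col 5 has {2,3}; box has {1,2,3} → only 5 remains.
F5 = 5: row 5 has {2,3,6}; col 6 has {1,2,3,4,6}; box has {3,6} → only 5 remains.
A6 = 1: row 6 has {5,6}; col 1 has {2,3,4,5,6}; box has {2,5,6} → only 1 remains.
E6 = 4: row 6 has {1,5,6}; col 5 has {2,3,5}; box has {3,5,6} → only 4 remains.
C2 = 3: row 2 has {2,4,5,6}; col 3 has {1,2,4,5,6}; box has {2,4,5,6} → only 3 remains.
D3 = 4: row 3 has {1,2,3,5}; col 4 has {1,3,5,6}; box has {1,2,3,5} → only 4 remains.
E3 = 6: row 3 has {1,2,3,4,5}; col 5 has {2,3,4,5}; box has {1,2,3,4,5} → only 6 remains.
B5 = 4: row 5 has {2,3,5,6}; col 2 has {2,5,6}; box has {1,2,5,6} → only 4 remains.
E5 = 1: row 5 has {2,3,4,5,6}; col 5 has {2,3,4,5,6}; box has {3,4,5,6} → only 1 remains.
B6 = 3: row 6 has {1,4,5,6}; col 2 has {2,4,5,6}; box has {1,2,4,5,6} → only 3 remains.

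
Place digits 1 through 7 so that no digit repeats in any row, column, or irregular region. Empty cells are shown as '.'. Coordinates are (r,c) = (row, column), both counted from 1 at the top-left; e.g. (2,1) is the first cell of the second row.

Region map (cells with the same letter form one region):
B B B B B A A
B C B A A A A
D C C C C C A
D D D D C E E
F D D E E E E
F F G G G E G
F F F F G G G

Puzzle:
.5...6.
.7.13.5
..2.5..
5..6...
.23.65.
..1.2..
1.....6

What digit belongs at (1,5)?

1

(1,5) = 1: in row 1, 1 can only go here (every other open cell in that row sees a 1).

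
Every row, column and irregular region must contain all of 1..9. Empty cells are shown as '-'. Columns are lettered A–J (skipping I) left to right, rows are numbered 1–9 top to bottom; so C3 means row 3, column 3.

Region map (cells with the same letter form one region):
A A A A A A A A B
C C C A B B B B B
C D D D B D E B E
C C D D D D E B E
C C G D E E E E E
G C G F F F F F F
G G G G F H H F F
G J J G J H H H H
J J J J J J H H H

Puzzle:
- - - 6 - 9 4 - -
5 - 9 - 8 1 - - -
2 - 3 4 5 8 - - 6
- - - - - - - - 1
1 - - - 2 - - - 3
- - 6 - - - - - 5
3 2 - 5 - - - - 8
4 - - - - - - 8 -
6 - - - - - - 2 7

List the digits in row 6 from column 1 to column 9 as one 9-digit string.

J1 = 2 (sole candidate).
J2 = 4 (sole candidate).
J8 = 9 (sole candidate).
D2 = 2 (hidden single in row 2).
B3 = 1 (hidden single in row 3).
B4 = 4 (hidden single in row 4).
H4 = 3 (hidden single in row 4).
B2 = 3 (hidden single in row 2).
E1 = 3 (hidden single in row 1).
B5 = 6 (hidden single in row 5).
C8 = 2 (hidden single in row 8).
F4 = 2 (hidden single in row 4).
E4 = 6 (hidden single in row 4).
G6 = 2: in row 6, 2 can only go here (every other open cell in that row sees a 2).
A6 = 9: in column 1, 9 can only go here (every other open cell in that column sees a 9).
B6 = 8: in row 6, 8 can only go here (every other open cell in that row sees an 8).
A4 = 7 (sole candidate).
C4 = 5 (sole candidate).
D4 = 9 (sole candidate).
G4 = 8 (sole candidate).
D5 = 7 (sole candidate).
D8 = 1 (sole candidate).
E8 = 7 (sole candidate).
A1 = 8 (sole candidate).
C5 = 8 (sole candidate).
D6 = 3: row 6 has {2,5,6,8,9}; col 4 has {1,2,4,5,6,7,9}; region has {2,5,8} → only 3 remains.
C7 = 7 (sole candidate).
B8 = 5 (sole candidate).
B9 = 9 (sole candidate).
D9 = 8 (sole candidate).
B1 = 7 (sole candidate).
C1 = 1 (sole candidate).
H1 = 5 (sole candidate).
C9 = 4 (sole candidate).
E9 = 1 (sole candidate).
F9 = 3 (sole candidate).
G9 = 5 (sole candidate).
G5 = 9 (sole candidate).
H5 = 4 (sole candidate).
E6 = 4: row 6 has {2,3,5,6,8,9}; col 5 has {1,2,3,5,6,7,8}; region has {2,3,5,8} → only 4 remains.
F6 = 7: row 6 has {2,3,4,5,6,8,9}; col 6 has {1,2,3,8,9}; region has {2,3,4,5,8} → only 7 remains.
H6 = 1: row 6 has {2,3,4,5,6,7,8,9}; col 8 has {2,3,4,5,8}; region has {2,3,4,5,7,8} → only 1 remains.

986347215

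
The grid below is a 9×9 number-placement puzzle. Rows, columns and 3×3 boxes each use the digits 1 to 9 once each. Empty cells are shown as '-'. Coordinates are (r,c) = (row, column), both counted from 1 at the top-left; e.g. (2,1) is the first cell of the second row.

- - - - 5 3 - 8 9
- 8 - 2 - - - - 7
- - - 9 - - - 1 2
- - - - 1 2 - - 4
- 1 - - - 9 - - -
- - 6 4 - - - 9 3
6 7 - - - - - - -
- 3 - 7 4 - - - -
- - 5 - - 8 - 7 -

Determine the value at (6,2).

2

(2,5) = 6: row 2 has {2,7,8}; col 5 has {1,4,5}; box has {2,3,5,9} → only 6 remains.
(1,4) = 1: row 1 has {3,5,8,9}; col 4 has {2,4,7,9}; box has {2,3,5,6,9} → only 1 remains.
(2,6) = 4: row 2 has {2,6,7,8}; col 6 has {2,3,8,9}; box has {1,2,3,5,6,9} → only 4 remains.
(3,6) = 7: row 3 has {1,2,9}; col 6 has {2,3,4,8,9}; box has {1,2,3,4,5,6,9} → only 7 remains.
(6,6) = 5: row 6 has {3,4,6,9}; col 6 has {2,3,4,7,8,9}; box has {1,2,4,9} → only 5 remains.
(7,6) = 1: row 7 has {6,7}; col 6 has {2,3,4,5,7,8,9}; box has {4,7,8} → only 1 remains.
(8,6) = 6: row 8 has {3,4,7}; col 6 has {1,2,3,4,5,7,8,9}; box has {1,4,7,8} → only 6 remains.
(9,4) = 3: row 9 has {5,7,8}; col 4 has {1,2,4,7,9}; box has {1,4,6,7,8} → only 3 remains.
(3,5) = 8: row 3 has {1,2,7,9}; col 5 has {1,4,5,6}; box has {1,2,3,4,5,6,7,9} → only 8 remains.
(6,2) = 2: row 6 has {3,4,5,6,9}; col 2 has {1,3,7,8}; box has {1,6} → only 2 remains.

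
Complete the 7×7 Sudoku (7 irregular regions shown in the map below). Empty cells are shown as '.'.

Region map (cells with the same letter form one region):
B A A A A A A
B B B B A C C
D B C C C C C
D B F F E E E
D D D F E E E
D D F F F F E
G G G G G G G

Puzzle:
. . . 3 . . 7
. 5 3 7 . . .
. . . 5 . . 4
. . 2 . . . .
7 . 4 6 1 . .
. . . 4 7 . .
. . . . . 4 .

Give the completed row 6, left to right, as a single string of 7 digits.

1254736

r4c4 = 1: row 4 has {2}; col 4 has {3,4,5,6,7}; region has {2,4,6,7} → only 1 remains.
r6c3 = 5: row 6 has {4,7}; col 3 has {2,3,4}; region has {1,2,4,6,7} → only 5 remains.
r6c6 = 3: row 6 has {4,5,7}; col 6 has {4}; region has {1,2,4,5,6,7} → only 3 remains.
r7c4 = 2: row 7 has {4}; col 4 has {1,3,4,5,6,7}; region has {4} → only 2 remains.
r4c6 = 7: in row 4, 7 can only go here (every other open cell in that row sees a 7).
r3c3 = 7: in row 3, 7 can only go here (every other open cell in that row sees a 7).
r7c2 = 7: in row 7, 7 can only go here (every other open cell in that row sees a 7).
r5c2 = 3: in column 2, 3 can only go here (every other open cell in that column sees a 3).
r3c5 = 3: in row 3, 3 can only go here (every other open cell in that row sees a 3).
r4c7 = 3: in row 4, 3 can only go here (every other open cell in that row sees a 3).
r7c1 = 3: in row 7, 3 can only go here (every other open cell in that row sees a 3).
r4c1 = 5: in column 1, 5 can only go here (every other open cell in that column sees a 5).
r4c5 = 4: in region E, 4 can only go here (every other open cell in that region sees a 4).
r4c2 = 6: row 4 has {1,2,3,4,5,7}; col 2 has {3,5,7}; region has {3,5,7} → only 6 remains.
r2c1 = 4: in row 2, 4 can only go here (every other open cell in that row sees a 4).
r1c2 = 4: in row 1, 4 can only go here (every other open cell in that row sees a 4).
r6c7 = 6: in region E, 6 can only go here (every other open cell in that region sees a 6).
r3c1 = 6: in column 1, 6 can only go here (every other open cell in that column sees a 6).
r2c6 = 6: in region C, 6 can only go here (every other open cell in that region sees a 6).
r2c5 = 2: row 2 has {3,4,5,6,7}; col 5 has {1,3,4,7}; region has {3,4,7} → only 2 remains.
r2c7 = 1: row 2 has {2,3,4,5,6,7}; col 7 has {3,4,6,7}; region has {3,4,5,6,7} → only 1 remains.
r3c6 = 2: row 3 has {3,4,5,6,7}; col 6 has {3,4,6,7}; region has {1,3,4,5,6,7} → only 2 remains.
r5c6 = 5: row 5 has {1,3,4,6,7}; col 6 has {2,3,4,6,7}; region has {1,3,4,6,7} → only 5 remains.
r5c7 = 2: row 5 has {1,3,4,5,6,7}; col 7 has {1,3,4,6,7}; region has {1,3,4,5,6,7} → only 2 remains.
r7c7 = 5: row 7 has {2,3,4,7}; col 7 has {1,2,3,4,6,7}; region has {2,3,4,7} → only 5 remains.
r1c6 = 1: row 1 has {3,4,7}; col 6 has {2,3,4,5,6,7}; region has {2,3,4,7} → only 1 remains.
r3c2 = 1: row 3 has {2,3,4,5,6,7}; col 2 has {3,4,5,6,7}; region has {3,4,5,6,7} → only 1 remains.
r6c2 = 2: row 6 has {3,4,5,6,7}; col 2 has {1,3,4,5,6,7}; region has {3,4,5,6,7} → only 2 remains.
r7c5 = 6: row 7 has {2,3,4,5,7}; col 5 has {1,2,3,4,7}; region has {2,3,4,5,7} → only 6 remains.
r1c1 = 2: row 1 has {1,3,4,7}; col 1 has {3,4,5,6,7}; region has {1,3,4,5,6,7} → only 2 remains.
r1c3 = 6: row 1 has {1,2,3,4,7}; col 3 has {2,3,4,5,7}; region has {1,2,3,4,7} → only 6 remains.
r1c5 = 5: row 1 has {1,2,3,4,6,7}; col 5 has {1,2,3,4,6,7}; region has {1,2,3,4,6,7} → only 5 remains.
r6c1 = 1: row 6 has {2,3,4,5,6,7}; col 1 has {2,3,4,5,6,7}; region has {2,3,4,5,6,7} → only 1 remains.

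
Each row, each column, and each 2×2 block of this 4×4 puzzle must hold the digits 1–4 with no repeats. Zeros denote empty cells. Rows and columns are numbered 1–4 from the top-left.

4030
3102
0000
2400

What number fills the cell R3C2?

3

R1C2 = 2 (sole candidate).
R1C4 = 1 (sole candidate).
R2C3 = 4 (sole candidate).
R3C1 = 1 (sole candidate).
R3C2 = 3: row 3 has {1}; col 2 has {1,2,4}; box has {1,2,4} → only 3 remains.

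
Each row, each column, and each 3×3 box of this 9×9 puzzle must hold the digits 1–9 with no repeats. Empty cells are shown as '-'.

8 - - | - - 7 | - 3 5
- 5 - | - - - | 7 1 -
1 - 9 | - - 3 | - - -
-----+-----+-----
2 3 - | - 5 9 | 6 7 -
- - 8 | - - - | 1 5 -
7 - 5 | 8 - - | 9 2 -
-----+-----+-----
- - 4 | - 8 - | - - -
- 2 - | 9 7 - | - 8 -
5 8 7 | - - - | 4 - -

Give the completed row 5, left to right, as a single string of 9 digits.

498762153

r1c7 = 2 (sole candidate).
r3c7 = 8 (sole candidate).
r4c3 = 1 (sole candidate).
r4c4 = 4 (sole candidate).
r4c9 = 8 (sole candidate).
r1c3 = 6 (sole candidate).
r1c4 = 1 (sole candidate).
r8c3 = 3 (sole candidate).
r8c7 = 5 (sole candidate).
r1c2 = 4 (sole candidate).
r1c5 = 9 (sole candidate).
r2c1 = 3 (sole candidate).
r2c3 = 2 (sole candidate).
r2c4 = 6 (sole candidate).
r2c5 = 4 (sole candidate).
r2c6 = 8 (sole candidate).
r2c9 = 9 (sole candidate).
r3c2 = 7 (sole candidate).
r3c5 = 2 (sole candidate).
r6c2 = 6 (sole candidate).
r6c6 = 1 (sole candidate).
r7c7 = 3 (sole candidate).
r8c1 = 6 (sole candidate).
r8c6 = 4 (sole candidate).
r8c9 = 1 (sole candidate).
r3c4 = 5 (sole candidate).
r5c2 = 9: row 5 has {1,5,8}; col 2 has {2,3,4,5,6,7,8}; box has {1,2,3,5,6,7,8} → only 9 remains.
r6c5 = 3 (sole candidate).
r6c9 = 4 (sole candidate).
r7c1 = 9 (sole candidate).
r7c2 = 1 (sole candidate).
r7c4 = 2 (sole candidate).
r7c8 = 6 (sole candidate).
r7c9 = 7 (sole candidate).
r9c4 = 3 (sole candidate).
r9c6 = 6 (sole candidate).
r9c8 = 9 (sole candidate).
r9c9 = 2 (sole candidate).
r3c8 = 4 (sole candidate).
r3c9 = 6 (sole candidate).
r5c1 = 4: row 5 has {1,5,8,9}; col 1 has {1,2,3,5,6,7,8,9}; box has {1,2,3,5,6,7,8,9} → only 4 remains.
r5c4 = 7: row 5 has {1,4,5,8,9}; col 4 has {1,2,3,4,5,6,8,9}; box has {1,3,4,5,8,9} → only 7 remains.
r5c5 = 6: row 5 has {1,4,5,7,8,9}; col 5 has {2,3,4,5,7,8,9}; box has {1,3,4,5,7,8,9} → only 6 remains.
r5c6 = 2: row 5 has {1,4,5,6,7,8,9}; col 6 has {1,3,4,6,7,8,9}; box has {1,3,4,5,6,7,8,9} → only 2 remains.
r5c9 = 3: row 5 has {1,2,4,5,6,7,8,9}; col 9 has {1,2,4,5,6,7,8,9}; box has {1,2,4,5,6,7,8,9} → only 3 remains.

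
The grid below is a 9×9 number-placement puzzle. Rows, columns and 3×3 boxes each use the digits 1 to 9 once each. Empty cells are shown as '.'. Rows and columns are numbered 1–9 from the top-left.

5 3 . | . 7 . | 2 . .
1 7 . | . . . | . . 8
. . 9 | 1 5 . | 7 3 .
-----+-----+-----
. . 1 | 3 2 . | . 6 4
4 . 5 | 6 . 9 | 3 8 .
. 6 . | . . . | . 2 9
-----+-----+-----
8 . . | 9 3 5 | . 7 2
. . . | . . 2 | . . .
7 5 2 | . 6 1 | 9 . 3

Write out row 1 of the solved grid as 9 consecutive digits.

r3c9 = 6: row 3 has {1,3,5,7,9}; col 9 has {2,3,4,8,9}; box has {2,3,7,8} → only 6 remains.
r4c1 = 9: row 4 has {1,2,3,4,6}; col 1 has {1,4,5,7,8}; box has {1,4,5,6} → only 9 remains.
r4c2 = 8: row 4 has {1,2,3,4,6,9}; col 2 has {3,5,6,7}; box has {1,4,5,6,9} → only 8 remains.
r4c6 = 7: row 4 has {1,2,3,4,6,8,9}; col 6 has {1,2,5,9}; box has {2,3,6,9} → only 7 remains.
r4c7 = 5: row 4 has {1,2,3,4,6,7,8,9}; col 7 has {2,3,7,9}; box has {2,3,4,6,8,9} → only 5 remains.
r5c2 = 2: row 5 has {3,4,5,6,8,9}; col 2 has {3,5,6,7,8}; box has {1,4,5,6,8,9} → only 2 remains.
r5c5 = 1: row 5 has {2,3,4,5,6,8,9}; col 5 has {2,3,5,6,7}; box has {2,3,6,7,9} → only 1 remains.
r5c9 = 7: row 5 has {1,2,3,4,5,6,8,9}; col 9 has {2,3,4,6,8,9}; box has {2,3,4,5,6,8,9} → only 7 remains.
r6c1 = 3: row 6 has {2,6,9}; col 1 has {1,4,5,7,8,9}; box has {1,2,4,5,6,8,9} → only 3 remains.
r6c3 = 7: row 6 has {2,3,6,9}; col 3 has {1,2,5,9}; box has {1,2,3,4,5,6,8,9} → only 7 remains.
r6c7 = 1: row 6 has {2,3,6,7,9}; col 7 has {2,3,5,7,9}; box has {2,3,4,5,6,7,8,9} → only 1 remains.
r8c1 = 6: row 8 has {2}; col 1 has {1,3,4,5,7,8,9}; box has {2,5,7,8} → only 6 remains.
r9c8 = 4: row 9 has {1,2,3,5,6,7,9}; col 8 has {2,3,6,7,8}; box has {2,3,7,9} → only 4 remains.
r1c9 = 1: row 1 has {2,3,5,7}; col 9 has {2,3,4,6,7,8,9}; box has {2,3,6,7,8} → only 1 remains.
r2c7 = 4: row 2 has {1,7,8}; col 7 has {1,2,3,5,7,9}; box has {1,2,3,6,7,8} → only 4 remains.
r3c1 = 2: row 3 has {1,3,5,6,7,9}; col 1 has {1,3,4,5,6,7,8,9}; box has {1,3,5,7,9} → only 2 remains.
r3c2 = 4: row 3 has {1,2,3,5,6,7,9}; col 2 has {2,3,5,6,7,8}; box has {1,2,3,5,7,9} → only 4 remains.
r3c6 = 8: row 3 has {1,2,3,4,5,6,7,9}; col 6 has {1,2,5,7,9}; box has {1,5,7} → only 8 remains.
r6c6 = 4: row 6 has {1,2,3,6,7,9}; col 6 has {1,2,5,7,8,9}; box has {1,2,3,6,7,9} → only 4 remains.
r7c2 = 1: row 7 has {2,3,5,7,8,9}; col 2 has {2,3,4,5,6,7,8}; box has {2,5,6,7,8} → only 1 remains.
r7c3 = 4: row 7 has {1,2,3,5,7,8,9}; col 3 has {1,2,5,7,9}; box has {1,2,5,6,7,8} → only 4 remains.
r7c7 = 6: row 7 has {1,2,3,4,5,7,8,9}; col 7 has {1,2,3,4,5,7,9}; box has {2,3,4,7,9} → only 6 remains.
r8c2 = 9: row 8 has {2,6}; col 2 has {1,2,3,4,5,6,7,8}; box has {1,2,4,5,6,7,8} → only 9 remains.
r8c3 = 3: row 8 has {2,6,9}; col 3 has {1,2,4,5,7,9}; box has {1,2,4,5,6,7,8,9} → only 3 remains.
r8c7 = 8: row 8 has {2,3,6,9}; col 7 has {1,2,3,4,5,6,7,9}; box has {2,3,4,6,7,9} → only 8 remains.
r8c9 = 5: row 8 has {2,3,6,8,9}; col 9 has {1,2,3,4,6,7,8,9}; box has {2,3,4,6,7,8,9} → only 5 remains.
r9c4 = 8: row 9 has {1,2,3,4,5,6,7,9}; col 4 has {1,3,6,9}; box has {1,2,3,5,6,9} → only 8 remains.
r1c4 = 4: row 1 has {1,2,3,5,7}; col 4 has {1,3,6,8,9}; box has {1,5,7,8} → only 4 remains.
r1c6 = 6: row 1 has {1,2,3,4,5,7}; col 6 has {1,2,4,5,7,8,9}; box has {1,4,5,7,8} → only 6 remains.
r1c8 = 9: row 1 has {1,2,3,4,5,6,7}; col 8 has {2,3,4,6,7,8}; box has {1,2,3,4,6,7,8} → only 9 remains.
r2c3 = 6: row 2 has {1,4,7,8}; col 3 has {1,2,3,4,5,7,9}; box has {1,2,3,4,5,7,9} → only 6 remains.
r2c4 = 2: row 2 has {1,4,6,7,8}; col 4 has {1,3,4,6,8,9}; box has {1,4,5,6,7,8} → only 2 remains.
r2c5 = 9: row 2 has {1,2,4,6,7,8}; col 5 has {1,2,3,5,6,7}; box has {1,2,4,5,6,7,8} → only 9 remains.
r2c6 = 3: row 2 has {1,2,4,6,7,8,9}; col 6 has {1,2,4,5,6,7,8,9}; box has {1,2,4,5,6,7,8,9} → only 3 remains.
r2c8 = 5: row 2 has {1,2,3,4,6,7,8,9}; col 8 has {2,3,4,6,7,8,9}; box has {1,2,3,4,6,7,8,9} → only 5 remains.
r6c4 = 5: row 6 has {1,2,3,4,6,7,9}; col 4 has {1,2,3,4,6,8,9}; box has {1,2,3,4,6,7,9} → only 5 remains.
r6c5 = 8: row 6 has {1,2,3,4,5,6,7,9}; col 5 has {1,2,3,5,6,7,9}; box has {1,2,3,4,5,6,7,9} → only 8 remains.
r8c4 = 7: row 8 has {2,3,5,6,8,9}; col 4 has {1,2,3,4,5,6,8,9}; box has {1,2,3,5,6,8,9} → only 7 remains.
r8c5 = 4: row 8 has {2,3,5,6,7,8,9}; col 5 has {1,2,3,5,6,7,8,9}; box has {1,2,3,5,6,7,8,9} → only 4 remains.
r8c8 = 1: row 8 has {2,3,4,5,6,7,8,9}; col 8 has {2,3,4,5,6,7,8,9}; box has {2,3,4,5,6,7,8,9} → only 1 remains.
r1c3 = 8: row 1 has {1,2,3,4,5,6,7,9}; col 3 has {1,2,3,4,5,6,7,9}; box has {1,2,3,4,5,6,7,9} → only 8 remains.

538476291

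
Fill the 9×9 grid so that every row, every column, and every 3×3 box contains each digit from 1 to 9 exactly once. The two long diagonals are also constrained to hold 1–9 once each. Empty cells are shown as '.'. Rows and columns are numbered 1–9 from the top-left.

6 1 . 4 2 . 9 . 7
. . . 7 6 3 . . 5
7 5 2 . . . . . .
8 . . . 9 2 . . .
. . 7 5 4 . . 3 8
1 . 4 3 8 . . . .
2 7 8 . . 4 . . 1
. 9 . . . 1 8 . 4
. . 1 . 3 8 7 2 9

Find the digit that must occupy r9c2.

r1c3 = 3 (sole candidate).
r1c6 = 5 (sole candidate).
r1c8 = 8 (sole candidate).
r2c2 = 8 (sole candidate).
r2c3 = 9 (sole candidate).
r2c8 = 1 (sole candidate).
r3c5 = 1 (sole candidate).
r3c6 = 9 (sole candidate).
r3c7 = 6 (sole candidate).
r3c8 = 4 (sole candidate).
r3c9 = 3 (sole candidate).
r4c4 = 1 (sole candidate).
r4c9 = 6 (sole candidate).
r5c1 = 9 (sole candidate).
r5c6 = 6 (sole candidate).
r6c6 = 7 (sole candidate).
r6c9 = 2 (sole candidate).
r7c5 = 5 (sole candidate).
r7c7 = 3 (sole candidate).
r7c8 = 6 (sole candidate).
r8c5 = 7 (sole candidate).
r8c8 = 5 (sole candidate).
r9c1 = 5 (sole candidate).
r9c4 = 6 (sole candidate).
r2c1 = 4 (sole candidate).
r2c7 = 2 (sole candidate).
r3c4 = 8 (sole candidate).
r4c2 = 3 (sole candidate).
r4c3 = 5 (sole candidate).
r4c7 = 4 (sole candidate).
r4c8 = 7 (sole candidate).
r5c2 = 2 (sole candidate).
r5c7 = 1 (sole candidate).
r6c2 = 6 (sole candidate).
r6c7 = 5 (sole candidate).
r6c8 = 9 (sole candidate).
r7c4 = 9 (sole candidate).
r8c1 = 3 (sole candidate).
r8c3 = 6 (sole candidate).
r8c4 = 2 (sole candidate).
r9c2 = 4: row 9 has {1,2,3,5,6,7,8,9}; col 2 has {1,2,3,5,6,7,8,9}; box has {1,2,3,5,6,7,8,9} → only 4 remains.

4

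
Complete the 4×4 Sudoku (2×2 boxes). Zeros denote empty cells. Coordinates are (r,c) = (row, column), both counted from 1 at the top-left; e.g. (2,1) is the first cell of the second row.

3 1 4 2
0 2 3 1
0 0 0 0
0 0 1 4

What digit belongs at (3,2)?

4

(2,1) = 4 (sole candidate).
(3,3) = 2 (sole candidate).
(3,4) = 3 (sole candidate).
(4,1) = 2 (sole candidate).
(4,2) = 3 (sole candidate).
(3,1) = 1 (sole candidate).
(3,2) = 4: row 3 has {1,2,3}; col 2 has {1,2,3}; box has {1,2,3} → only 4 remains.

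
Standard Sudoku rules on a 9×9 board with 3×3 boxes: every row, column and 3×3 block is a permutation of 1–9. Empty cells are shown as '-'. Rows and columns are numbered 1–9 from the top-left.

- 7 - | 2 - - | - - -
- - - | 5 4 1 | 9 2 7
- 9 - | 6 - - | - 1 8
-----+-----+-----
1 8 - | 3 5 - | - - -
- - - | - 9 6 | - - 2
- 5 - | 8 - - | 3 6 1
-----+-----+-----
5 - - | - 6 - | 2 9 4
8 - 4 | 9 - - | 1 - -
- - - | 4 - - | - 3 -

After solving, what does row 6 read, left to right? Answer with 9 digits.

952874361

R4C9 = 9: row 4 has {1,3,5,8}; col 9 has {1,2,4,7,8}; box has {1,2,3,6} → only 9 remains.
R1C3 = 1: in row 1, 1 can only go here (every other open cell in that row sees a 1).
R1C6 = 9: in row 1, 9 can only go here (every other open cell in that row sees a 9).
R1C5 = 8: in row 1, 8 can only go here (every other open cell in that row sees an 8).
R2C3 = 8: in row 2, 8 can only go here (every other open cell in that row sees an 8).
R4C3 = 6: in row 4, 6 can only go here (every other open cell in that row sees a 6).
R4C6 = 2: in row 4, 2 can only go here (every other open cell in that row sees a 2).
R6C5 = 7: row 6 has {1,3,5,6,8}; col 5 has {4,5,6,8,9}; box has {2,3,5,6,8,9} → only 7 remains.
R6C6 = 4: row 6 has {1,3,5,6,7,8}; col 6 has {1,2,6,9}; box has {2,3,5,6,7,8,9} → only 4 remains.
R3C5 = 3: row 3 has {1,6,8,9}; col 5 has {4,5,6,7,8,9}; box has {1,2,4,5,6,8,9} → only 3 remains.
R3C6 = 7: row 3 has {1,3,6,8,9}; col 6 has {1,2,4,6,9}; box has {1,2,3,4,5,6,8,9} → only 7 remains.
R5C4 = 1: row 5 has {2,6,9}; col 4 has {2,3,4,5,6,8,9}; box has {2,3,4,5,6,7,8,9} → only 1 remains.
R7C4 = 7: row 7 has {2,4,5,6,9}; col 4 has {1,2,3,4,5,6,8,9}; box has {4,6,9} → only 7 remains.
R8C5 = 2: row 8 has {1,4,8,9}; col 5 has {3,4,5,6,7,8,9}; box has {4,6,7,9} → only 2 remains.
R9C5 = 1: row 9 has {3,4}; col 5 has {2,3,4,5,6,7,8,9}; box has {2,4,6,7,9} → only 1 remains.
R7C3 = 3: row 7 has {2,4,5,6,7,9}; col 3 has {1,4,6,8}; box has {4,5,8} → only 3 remains.
R7C6 = 8: row 7 has {2,3,4,5,6,7,9}; col 6 has {1,2,4,6,7,9}; box has {1,2,4,6,7,9} → only 8 remains.
R8C2 = 6: row 8 has {1,2,4,8,9}; col 2 has {5,7,8,9}; box has {3,4,5,8} → only 6 remains.
R8C9 = 5: row 8 has {1,2,4,6,8,9}; col 9 has {1,2,4,7,8,9}; box has {1,2,3,4,9} → only 5 remains.
R9C2 = 2: row 9 has {1,3,4}; col 2 has {5,6,7,8,9}; box has {3,4,5,6,8} → only 2 remains.
R9C6 = 5: row 9 has {1,2,3,4}; col 6 has {1,2,4,6,7,8,9}; box has {1,2,4,6,7,8,9} → only 5 remains.
R9C9 = 6: row 9 has {1,2,3,4,5}; col 9 has {1,2,4,5,7,8,9}; box has {1,2,3,4,5,9} → only 6 remains.
R1C9 = 3: row 1 has {1,2,7,8,9}; col 9 has {1,2,4,5,6,7,8,9}; box has {1,2,7,8,9} → only 3 remains.
R2C2 = 3: row 2 has {1,2,4,5,7,8,9}; col 2 has {2,5,6,7,8,9}; box has {1,7,8,9} → only 3 remains.
R5C2 = 4: row 5 has {1,2,6,9}; col 2 has {2,3,5,6,7,8,9}; box has {1,5,6,8} → only 4 remains.
R5C3 = 7: row 5 has {1,2,4,6,9}; col 3 has {1,3,4,6,8}; box has {1,4,5,6,8} → only 7 remains.
R7C2 = 1: row 7 has {2,3,4,5,6,7,8,9}; col 2 has {2,3,4,5,6,7,8,9}; box has {2,3,4,5,6,8} → only 1 remains.
R8C6 = 3: row 8 has {1,2,4,5,6,8,9}; col 6 has {1,2,4,5,6,7,8,9}; box has {1,2,4,5,6,7,8,9} → only 3 remains.
R8C8 = 7: row 8 has {1,2,3,4,5,6,8,9}; col 8 has {1,2,3,6,9}; box has {1,2,3,4,5,6,9} → only 7 remains.
R9C3 = 9: row 9 has {1,2,3,4,5,6}; col 3 has {1,3,4,6,7,8}; box has {1,2,3,4,5,6,8} → only 9 remains.
R9C7 = 8: row 9 has {1,2,3,4,5,6,9}; col 7 has {1,2,3,9}; box has {1,2,3,4,5,6,7,9} → only 8 remains.
R2C1 = 6: row 2 has {1,2,3,4,5,7,8,9}; col 1 has {1,5,8}; box has {1,3,7,8,9} → only 6 remains.
R4C8 = 4: row 4 has {1,2,3,5,6,8,9}; col 8 has {1,2,3,6,7,9}; box has {1,2,3,6,9} → only 4 remains.
R5C1 = 3: row 5 has {1,2,4,6,7,9}; col 1 has {1,5,6,8}; box has {1,4,5,6,7,8} → only 3 remains.
R5C7 = 5: row 5 has {1,2,3,4,6,7,9}; col 7 has {1,2,3,8,9}; box has {1,2,3,4,6,9} → only 5 remains.
R5C8 = 8: row 5 has {1,2,3,4,5,6,7,9}; col 8 has {1,2,3,4,6,7,9}; box has {1,2,3,4,5,6,9} → only 8 remains.
R6C3 = 2: row 6 has {1,3,4,5,6,7,8}; col 3 has {1,3,4,6,7,8,9}; box has {1,3,4,5,6,7,8} → only 2 remains.
R9C1 = 7: row 9 has {1,2,3,4,5,6,8,9}; col 1 has {1,3,5,6,8}; box has {1,2,3,4,5,6,8,9} → only 7 remains.
R1C1 = 4: row 1 has {1,2,3,7,8,9}; col 1 has {1,3,5,6,7,8}; box has {1,3,6,7,8,9} → only 4 remains.
R1C7 = 6: row 1 has {1,2,3,4,7,8,9}; col 7 has {1,2,3,5,8,9}; box has {1,2,3,7,8,9} → only 6 remains.
R1C8 = 5: row 1 has {1,2,3,4,6,7,8,9}; col 8 has {1,2,3,4,6,7,8,9}; box has {1,2,3,6,7,8,9} → only 5 remains.
R3C1 = 2: row 3 has {1,3,6,7,8,9}; col 1 has {1,3,4,5,6,7,8}; box has {1,3,4,6,7,8,9} → only 2 remains.
R3C3 = 5: row 3 has {1,2,3,6,7,8,9}; col 3 has {1,2,3,4,6,7,8,9}; box has {1,2,3,4,6,7,8,9} → only 5 remains.
R3C7 = 4: row 3 has {1,2,3,5,6,7,8,9}; col 7 has {1,2,3,5,6,8,9}; box has {1,2,3,5,6,7,8,9} → only 4 remains.
R4C7 = 7: row 4 has {1,2,3,4,5,6,8,9}; col 7 has {1,2,3,4,5,6,8,9}; box has {1,2,3,4,5,6,8,9} → only 7 remains.
R6C1 = 9: row 6 has {1,2,3,4,5,6,7,8}; col 1 has {1,2,3,4,5,6,7,8}; box has {1,2,3,4,5,6,7,8} → only 9 remains.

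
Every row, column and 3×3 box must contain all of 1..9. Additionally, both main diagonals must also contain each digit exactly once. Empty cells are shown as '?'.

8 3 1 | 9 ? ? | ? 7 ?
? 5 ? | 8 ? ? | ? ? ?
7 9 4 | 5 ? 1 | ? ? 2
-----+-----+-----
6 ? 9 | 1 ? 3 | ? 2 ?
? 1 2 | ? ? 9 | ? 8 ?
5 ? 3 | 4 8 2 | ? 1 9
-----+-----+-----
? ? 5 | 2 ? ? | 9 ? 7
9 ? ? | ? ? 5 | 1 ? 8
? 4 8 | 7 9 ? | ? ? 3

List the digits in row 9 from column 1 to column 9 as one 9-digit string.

row 1, column 9 = 6 (sole candidate).
row 2, column 1 = 2 (sole candidate).
row 2, column 3 = 6 (sole candidate).
row 2, column 8 = 9 (sole candidate).
row 3, column 7 = 8 (sole candidate).
row 3, column 8 = 3 (sole candidate).
row 5, column 1 = 4 (sole candidate).
row 5, column 4 = 6 (sole candidate).
row 5, column 5 = 7 (sole candidate).
row 5, column 9 = 5 (sole candidate).
row 6, column 2 = 7 (sole candidate).
row 6, column 7 = 6 (sole candidate).
row 7, column 2 = 6 (sole candidate).
row 7, column 8 = 4 (sole candidate).
row 8, column 2 = 2 (sole candidate).
row 8, column 3 = 7 (sole candidate).
row 8, column 4 = 3 (sole candidate).
row 8, column 8 = 6 (sole candidate).
row 9, column 1 = 1: row 9 has {3,4,7,8,9}; col 1 has {2,4,5,6,7,8,9}; box has {2,4,5,6,7,8,9}; anti-diagonal has {2,3,4,5,6,7,8,9} → only 1 remains.
row 9, column 6 = 6: row 9 has {1,3,4,7,8,9}; col 6 has {1,2,3,5,9}; box has {2,3,5,7,9} → only 6 remains.
row 9, column 8 = 5: row 9 has {1,3,4,6,7,8,9}; col 8 has {1,2,3,4,6,7,8,9}; box has {1,3,4,6,7,8,9} → only 5 remains.
row 1, column 6 = 4 (sole candidate).
row 1, column 7 = 5 (sole candidate).
row 2, column 5 = 3 (sole candidate).
row 2, column 6 = 7 (sole candidate).
row 2, column 7 = 4 (sole candidate).
row 2, column 9 = 1 (sole candidate).
row 3, column 5 = 6 (sole candidate).
row 4, column 2 = 8 (sole candidate).
row 4, column 5 = 5 (sole candidate).
row 4, column 7 = 7 (sole candidate).
row 4, column 9 = 4 (sole candidate).
row 5, column 7 = 3 (sole candidate).
row 7, column 1 = 3 (sole candidate).
row 7, column 5 = 1 (sole candidate).
row 7, column 6 = 8 (sole candidate).
row 8, column 5 = 4 (sole candidate).
row 9, column 7 = 2: row 9 has {1,3,4,5,6,7,8,9}; col 7 has {1,3,4,5,6,7,8,9}; box has {1,3,4,5,6,7,8,9} → only 2 remains.

148796253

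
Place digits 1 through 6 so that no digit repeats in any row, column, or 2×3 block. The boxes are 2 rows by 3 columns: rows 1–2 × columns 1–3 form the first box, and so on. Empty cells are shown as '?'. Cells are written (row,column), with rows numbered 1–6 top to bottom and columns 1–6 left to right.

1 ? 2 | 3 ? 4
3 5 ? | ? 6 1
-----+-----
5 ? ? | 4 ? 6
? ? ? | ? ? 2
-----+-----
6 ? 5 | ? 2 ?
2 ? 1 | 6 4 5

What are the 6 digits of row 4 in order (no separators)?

416532

(1,2) = 6 (sole candidate).
(1,5) = 5 (sole candidate).
(2,3) = 4 (sole candidate).
(2,4) = 2 (sole candidate).
(3,3) = 3 (sole candidate).
(3,5) = 1 (sole candidate).
(4,1) = 4: row 4 has {2}; col 1 has {1,2,3,5,6}; box has {3,5} → only 4 remains.
(4,2) = 1: row 4 has {2,4}; col 2 has {5,6}; box has {3,4,5} → only 1 remains.
(4,3) = 6: row 4 has {1,2,4}; col 3 has {1,2,3,4,5}; box has {1,3,4,5} → only 6 remains.
(4,4) = 5: row 4 has {1,2,4,6}; col 4 has {2,3,4,6}; box has {1,2,4,6} → only 5 remains.
(4,5) = 3: row 4 has {1,2,4,5,6}; col 5 has {1,2,4,5,6}; box has {1,2,4,5,6} → only 3 remains.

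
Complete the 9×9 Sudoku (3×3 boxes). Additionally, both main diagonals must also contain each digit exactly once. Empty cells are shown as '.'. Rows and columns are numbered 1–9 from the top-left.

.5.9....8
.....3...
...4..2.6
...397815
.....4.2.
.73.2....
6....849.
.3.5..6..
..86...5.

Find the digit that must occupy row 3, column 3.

row 2, column 8 = 4: row 2 has {3}; col 8 has {1,2,5,9}; box has {2,6,8}; anti-diagonal has {2,3,7,8} → only 4 remains.
row 6, column 4 = 1: row 6 has {2,3,7}; col 4 has {3,4,5,6,9}; box has {2,3,4,7,9}; anti-diagonal has {2,3,4,7,8} → only 1 remains.
row 6, column 7 = 9: row 6 has {1,2,3,7}; col 7 has {2,4,6,8}; box has {1,2,5,8} → only 9 remains.
row 6, column 8 = 6: row 6 has {1,2,3,7,9}; col 8 has {1,2,4,5,9}; box has {1,2,5,8,9} → only 6 remains.
row 6, column 9 = 4: row 6 has {1,2,3,6,7,9}; col 9 has {5,6,8}; box has {1,2,5,6,8,9} → only 4 remains.
row 7, column 3 = 5: row 7 has {4,6,8,9}; col 3 has {3,8}; box has {3,6,8}; anti-diagonal has {1,2,3,4,7,8} → only 5 remains.
row 9, column 1 = 9: row 9 has {5,6,8}; col 1 has {6}; box has {3,5,6,8}; anti-diagonal has {1,2,3,4,5,7,8} → only 9 remains.
row 5, column 4 = 8: row 5 has {2,4}; col 4 has {1,3,4,5,6,9}; box has {1,2,3,4,7,9} → only 8 remains.
row 5, column 5 = 6: row 5 has {2,4,8}; col 5 has {2,9}; box has {1,2,3,4,7,8,9}; main diagonal has {3,4}; anti-diagonal has {1,2,3,4,5,7,8,9} → only 6 remains.
row 6, column 6 = 5: row 6 has {1,2,3,4,6,7,9}; col 6 has {3,4,7,8}; box has {1,2,3,4,6,7,8,9}; main diagonal has {3,4,6} → only 5 remains.
row 3, column 6 = 1: row 3 has {2,4,6}; col 6 has {3,4,5,7,8}; box has {3,4,9} → only 1 remains.
row 6, column 1 = 8: row 6 has {1,2,3,4,5,6,7,9}; col 1 has {6,9}; box has {3,7} → only 8 remains.
row 9, column 6 = 2: row 9 has {5,6,8,9}; col 6 has {1,3,4,5,7,8}; box has {5,6,8} → only 2 remains.
row 1, column 5 = 7: row 1 has {5,8,9}; col 5 has {2,6,9}; box has {1,3,4,9} → only 7 remains.
row 1, column 6 = 6: row 1 has {5,7,8,9}; col 6 has {1,2,3,4,5,7,8}; box has {1,3,4,7,9} → only 6 remains.
row 1, column 8 = 3: row 1 has {5,6,7,8,9}; col 8 has {1,2,4,5,6,9}; box has {2,4,6,8} → only 3 remains.
row 2, column 4 = 2: row 2 has {3,4}; col 4 has {1,3,4,5,6,8,9}; box has {1,3,4,6,7,9} → only 2 remains.
row 3, column 8 = 7: row 3 has {1,2,4,6}; col 8 has {1,2,3,4,5,6,9}; box has {2,3,4,6,8} → only 7 remains.
row 7, column 4 = 7: row 7 has {4,5,6,8,9}; col 4 has {1,2,3,4,5,6,8,9}; box has {2,5,6,8} → only 7 remains.
row 8, column 6 = 9: row 8 has {3,5,6}; col 6 has {1,2,3,4,5,6,7,8}; box has {2,5,6,7,8} → only 9 remains.
row 8, column 8 = 8: row 8 has {3,5,6,9}; col 8 has {1,2,3,4,5,6,7,9}; box has {4,5,6,9}; main diagonal has {3,4,5,6} → only 8 remains.
row 1, column 7 = 1: row 1 has {3,5,6,7,8,9}; col 7 has {2,4,6,8,9}; box has {2,3,4,6,7,8} → only 1 remains.
row 2, column 7 = 5: row 2 has {2,3,4}; col 7 has {1,2,4,6,8,9}; box has {1,2,3,4,6,7,8} → only 5 remains.
row 2, column 9 = 9: row 2 has {2,3,4,5}; col 9 has {4,5,6,8}; box has {1,2,3,4,5,6,7,8} → only 9 remains.
row 3, column 1 = 3: row 3 has {1,2,4,6,7}; col 1 has {6,8,9}; box has {5} → only 3 remains.
row 3, column 3 = 9: row 3 has {1,2,3,4,6,7}; col 3 has {3,5,8}; box has {3,5}; main diagonal has {3,4,5,6,8} → only 9 remains.

9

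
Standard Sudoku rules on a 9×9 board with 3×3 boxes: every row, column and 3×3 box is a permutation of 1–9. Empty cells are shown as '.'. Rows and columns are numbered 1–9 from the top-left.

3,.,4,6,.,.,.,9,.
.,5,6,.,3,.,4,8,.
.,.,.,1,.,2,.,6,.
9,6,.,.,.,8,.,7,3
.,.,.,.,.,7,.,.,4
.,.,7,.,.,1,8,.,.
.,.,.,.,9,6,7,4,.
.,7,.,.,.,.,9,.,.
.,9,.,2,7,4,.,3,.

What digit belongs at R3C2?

8

R1C6 = 5: row 1 has {3,4,6,9}; col 6 has {1,2,4,6,7,8}; box has {1,2,3,6} → only 5 remains.
R2C6 = 9: row 2 has {3,4,5,6,8}; col 6 has {1,2,4,5,6,7,8}; box has {1,2,3,5,6} → only 9 remains.
R3C2 = 8: row 3 has {1,2,6}; col 2 has {5,6,7,9}; box has {3,4,5,6} → only 8 remains.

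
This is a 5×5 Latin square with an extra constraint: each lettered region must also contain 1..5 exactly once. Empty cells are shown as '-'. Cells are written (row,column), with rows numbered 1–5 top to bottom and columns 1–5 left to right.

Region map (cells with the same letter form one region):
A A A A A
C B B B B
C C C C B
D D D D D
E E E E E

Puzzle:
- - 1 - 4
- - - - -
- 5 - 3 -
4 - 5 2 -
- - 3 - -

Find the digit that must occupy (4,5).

3

(1,4) = 5 (sole candidate).
(2,5) = 5 (hidden single in row 2).
(2,2) = 3 (hidden single in row 2).
(1,2) = 2 (sole candidate).
(4,2) = 1 (sole candidate).
(4,5) = 3: row 4 has {1,2,4,5}; col 5 has {4,5}; region has {1,2,4,5} → only 3 remains.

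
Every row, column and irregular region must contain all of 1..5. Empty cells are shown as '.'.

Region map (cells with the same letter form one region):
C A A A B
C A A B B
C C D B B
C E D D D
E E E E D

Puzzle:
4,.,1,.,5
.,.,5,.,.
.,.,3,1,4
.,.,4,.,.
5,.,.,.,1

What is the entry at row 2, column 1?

1

row 3, column 1 = 2 (sole candidate).
row 3, column 2 = 5 (sole candidate).
row 4, column 5 = 2 (sole candidate).
row 5, column 3 = 2 (sole candidate).
row 2, column 5 = 3 (sole candidate).
row 4, column 4 = 5 (sole candidate).
row 2, column 1 = 1: row 2 has {3,5}; col 1 has {2,4,5}; region has {2,4,5} → only 1 remains.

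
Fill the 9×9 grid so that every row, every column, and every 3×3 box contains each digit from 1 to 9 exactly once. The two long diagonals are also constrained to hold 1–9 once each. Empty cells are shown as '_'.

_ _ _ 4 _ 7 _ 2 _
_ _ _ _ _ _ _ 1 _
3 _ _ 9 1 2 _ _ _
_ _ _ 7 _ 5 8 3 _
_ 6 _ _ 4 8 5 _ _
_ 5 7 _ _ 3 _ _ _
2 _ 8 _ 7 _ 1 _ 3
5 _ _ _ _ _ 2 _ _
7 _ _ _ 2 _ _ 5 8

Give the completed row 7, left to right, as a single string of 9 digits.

298574163

row 2, column 6 = 6 (sole candidate).
row 3, column 7 = 6 (sole candidate).
row 6, column 4 = 2 (sole candidate).
row 1, column 9 = 9 (sole candidate).
row 3, column 3 = 5 (sole candidate).
row 5, column 4 = 1 (sole candidate).
row 8, column 2 = 3 (sole candidate).
row 1, column 1 = 6 (sole candidate).
row 1, column 3 = 1 (sole candidate).
row 1, column 7 = 3 (sole candidate).
row 5, column 1 = 9 (sole candidate).
row 5, column 8 = 7 (sole candidate).
row 5, column 9 = 2 (sole candidate).
row 8, column 8 = 9 (sole candidate).
row 9, column 7 = 4 (sole candidate).
row 1, column 2 = 8 (sole candidate).
row 1, column 5 = 5 (sole candidate).
row 2, column 1 = 4 (sole candidate).
row 2, column 2 = 2 (sole candidate).
row 2, column 3 = 9 (sole candidate).
row 2, column 7 = 7 (sole candidate).
row 2, column 9 = 5 (sole candidate).
row 3, column 2 = 7 (sole candidate).
row 3, column 9 = 4 (sole candidate).
row 4, column 1 = 1 (sole candidate).
row 4, column 2 = 4 (sole candidate).
row 4, column 3 = 2 (sole candidate).
row 4, column 9 = 6 (sole candidate).
row 5, column 3 = 3 (sole candidate).
row 6, column 1 = 8 (sole candidate).
row 6, column 7 = 9 (sole candidate).
row 6, column 8 = 4 (sole candidate).
row 6, column 9 = 1 (sole candidate).
row 7, column 2 = 9: row 7 has {1,2,3,7,8}; col 2 has {2,3,4,5,6,7,8}; box has {2,3,5,7,8} → only 9 remains.
row 7, column 6 = 4: row 7 has {1,2,3,7,8,9}; col 6 has {2,3,5,6,7,8}; box has {2,7} → only 4 remains.
row 7, column 8 = 6: row 7 has {1,2,3,4,7,8,9}; col 8 has {1,2,3,4,5,7,9}; box has {1,2,3,4,5,8,9} → only 6 remains.
row 8, column 6 = 1 (sole candidate).
row 8, column 9 = 7 (sole candidate).
row 9, column 2 = 1 (sole candidate).
row 9, column 3 = 6 (sole candidate).
row 9, column 4 = 3 (sole candidate).
row 9, column 6 = 9 (sole candidate).
row 2, column 4 = 8 (sole candidate).
row 2, column 5 = 3 (sole candidate).
row 3, column 8 = 8 (sole candidate).
row 4, column 5 = 9 (sole candidate).
row 6, column 5 = 6 (sole candidate).
row 7, column 4 = 5: row 7 has {1,2,3,4,6,7,8,9}; col 4 has {1,2,3,4,7,8,9}; box has {1,2,3,4,7,9} → only 5 remains.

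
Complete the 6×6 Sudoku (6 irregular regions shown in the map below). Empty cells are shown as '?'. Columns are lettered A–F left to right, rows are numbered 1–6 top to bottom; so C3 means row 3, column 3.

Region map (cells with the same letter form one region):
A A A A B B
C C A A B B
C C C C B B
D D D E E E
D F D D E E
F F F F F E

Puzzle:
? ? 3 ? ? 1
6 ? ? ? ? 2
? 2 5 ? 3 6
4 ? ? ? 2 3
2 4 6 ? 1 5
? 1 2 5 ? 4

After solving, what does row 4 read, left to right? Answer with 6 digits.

A1 = 5: row 1 has {1,3}; col 1 has {2,4,6}; region has {3} → only 5 remains.
B1 = 6: row 1 has {1,3,5}; col 2 has {1,2,4}; region has {3,5} → only 6 remains.
E1 = 4: row 1 has {1,3,5,6}; col 5 has {1,2,3}; region has {1,2,3,6} → only 4 remains.
B2 = 3: row 2 has {2,6}; col 2 has {1,2,4,6}; region has {2,5,6} → only 3 remains.
E2 = 5: row 2 has {2,3,6}; col 5 has {1,2,3,4}; region has {1,2,3,4,6} → only 5 remains.
A3 = 1: row 3 has {2,3,5,6}; col 1 has {2,4,5,6}; region has {2,3,5,6} → only 1 remains.
D3 = 4: row 3 has {1,2,3,5,6}; col 4 has {5}; region has {1,2,3,5,6} → only 4 remains.
B4 = 5: row 4 has {2,3,4}; col 2 has {1,2,3,4,6}; region has {2,4,6} → only 5 remains.
C4 = 1: row 4 has {2,3,4,5}; col 3 has {2,3,5,6}; region has {2,4,5,6} → only 1 remains.
D4 = 6: row 4 has {1,2,3,4,5}; col 4 has {4,5}; region has {1,2,3,4,5} → only 6 remains.

451623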